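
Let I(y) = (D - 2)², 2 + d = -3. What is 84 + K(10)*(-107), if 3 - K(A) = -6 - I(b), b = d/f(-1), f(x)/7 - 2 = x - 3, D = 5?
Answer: -1842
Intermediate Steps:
d = -5 (d = -2 - 3 = -5)
f(x) = -7 + 7*x (f(x) = 14 + 7*(x - 3) = 14 + 7*(-3 + x) = 14 + (-21 + 7*x) = -7 + 7*x)
b = 5/14 (b = -5/(-7 + 7*(-1)) = -5/(-7 - 7) = -5/(-14) = -5*(-1/14) = 5/14 ≈ 0.35714)
I(y) = 9 (I(y) = (5 - 2)² = 3² = 9)
K(A) = 18 (K(A) = 3 - (-6 - 1*9) = 3 - (-6 - 9) = 3 - 1*(-15) = 3 + 15 = 18)
84 + K(10)*(-107) = 84 + 18*(-107) = 84 - 1926 = -1842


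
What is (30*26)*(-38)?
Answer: -29640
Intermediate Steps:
(30*26)*(-38) = 780*(-38) = -29640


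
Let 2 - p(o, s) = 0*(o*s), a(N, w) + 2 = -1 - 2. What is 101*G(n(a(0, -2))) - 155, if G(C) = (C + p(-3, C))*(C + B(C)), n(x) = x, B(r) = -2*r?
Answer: -1670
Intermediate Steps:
a(N, w) = -5 (a(N, w) = -2 + (-1 - 2) = -2 - 3 = -5)
p(o, s) = 2 (p(o, s) = 2 - 0*o*s = 2 - 1*0 = 2 + 0 = 2)
G(C) = -C*(2 + C) (G(C) = (C + 2)*(C - 2*C) = (2 + C)*(-C) = -C*(2 + C))
101*G(n(a(0, -2))) - 155 = 101*(-5*(-2 - 1*(-5))) - 155 = 101*(-5*(-2 + 5)) - 155 = 101*(-5*3) - 155 = 101*(-15) - 155 = -1515 - 155 = -1670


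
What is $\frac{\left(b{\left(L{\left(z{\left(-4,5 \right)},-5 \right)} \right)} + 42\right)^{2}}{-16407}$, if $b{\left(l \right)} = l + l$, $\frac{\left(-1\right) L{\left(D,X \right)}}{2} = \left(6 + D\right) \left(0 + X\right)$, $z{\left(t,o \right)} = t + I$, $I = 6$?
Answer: $- \frac{40804}{16407} \approx -2.487$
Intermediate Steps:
$z{\left(t,o \right)} = 6 + t$ ($z{\left(t,o \right)} = t + 6 = 6 + t$)
$L{\left(D,X \right)} = - 2 X \left(6 + D\right)$ ($L{\left(D,X \right)} = - 2 \left(6 + D\right) \left(0 + X\right) = - 2 \left(6 + D\right) X = - 2 X \left(6 + D\right)$)
$b{\left(l \right)} = 2 l$
$\frac{\left(b{\left(L{\left(z{\left(-4,5 \right)},-5 \right)} \right)} + 42\right)^{2}}{-16407} = \frac{\left(2 \left(\left(-2\right) \left(-5\right) \left(6 + \left(6 - 4\right)\right)\right) + 42\right)^{2}}{-16407} = \left(2 \left(\left(-2\right) \left(-5\right) \left(6 + 2\right)\right) + 42\right)^{2} \left(- \frac{1}{16407}\right) = \left(2 \left(\left(-2\right) \left(-5\right) 8\right) + 42\right)^{2} \left(- \frac{1}{16407}\right) = \left(2 \cdot 80 + 42\right)^{2} \left(- \frac{1}{16407}\right) = \left(160 + 42\right)^{2} \left(- \frac{1}{16407}\right) = 202^{2} \left(- \frac{1}{16407}\right) = 40804 \left(- \frac{1}{16407}\right) = - \frac{40804}{16407}$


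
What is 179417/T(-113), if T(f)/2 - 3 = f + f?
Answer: -179417/446 ≈ -402.28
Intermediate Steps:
T(f) = 6 + 4*f (T(f) = 6 + 2*(f + f) = 6 + 2*(2*f) = 6 + 4*f)
179417/T(-113) = 179417/(6 + 4*(-113)) = 179417/(6 - 452) = 179417/(-446) = 179417*(-1/446) = -179417/446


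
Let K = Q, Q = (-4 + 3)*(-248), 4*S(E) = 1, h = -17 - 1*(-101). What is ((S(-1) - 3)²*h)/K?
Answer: 2541/992 ≈ 2.5615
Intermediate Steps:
h = 84 (h = -17 + 101 = 84)
S(E) = ¼ (S(E) = (¼)*1 = ¼)
Q = 248 (Q = -1*(-248) = 248)
K = 248
((S(-1) - 3)²*h)/K = ((¼ - 3)²*84)/248 = ((-11/4)²*84)*(1/248) = ((121/16)*84)*(1/248) = (2541/4)*(1/248) = 2541/992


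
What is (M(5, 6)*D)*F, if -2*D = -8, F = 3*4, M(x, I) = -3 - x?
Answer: -384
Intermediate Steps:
F = 12
D = 4 (D = -1/2*(-8) = 4)
(M(5, 6)*D)*F = ((-3 - 1*5)*4)*12 = ((-3 - 5)*4)*12 = -8*4*12 = -32*12 = -384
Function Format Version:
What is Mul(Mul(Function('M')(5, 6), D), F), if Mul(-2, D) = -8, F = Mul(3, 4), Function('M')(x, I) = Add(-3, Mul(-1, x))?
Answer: -384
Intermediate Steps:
F = 12
D = 4 (D = Mul(Rational(-1, 2), -8) = 4)
Mul(Mul(Function('M')(5, 6), D), F) = Mul(Mul(Add(-3, Mul(-1, 5)), 4), 12) = Mul(Mul(Add(-3, -5), 4), 12) = Mul(Mul(-8, 4), 12) = Mul(-32, 12) = -384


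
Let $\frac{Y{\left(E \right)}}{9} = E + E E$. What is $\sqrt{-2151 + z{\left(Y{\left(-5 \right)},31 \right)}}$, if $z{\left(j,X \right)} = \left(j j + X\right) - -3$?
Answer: $\sqrt{30283} \approx 174.02$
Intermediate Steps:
$Y{\left(E \right)} = 9 E + 9 E^{2}$ ($Y{\left(E \right)} = 9 \left(E + E E\right) = 9 \left(E + E^{2}\right) = 9 E + 9 E^{2}$)
$z{\left(j,X \right)} = 3 + X + j^{2}$ ($z{\left(j,X \right)} = \left(j^{2} + X\right) + 3 = \left(X + j^{2}\right) + 3 = 3 + X + j^{2}$)
$\sqrt{-2151 + z{\left(Y{\left(-5 \right)},31 \right)}} = \sqrt{-2151 + \left(3 + 31 + \left(9 \left(-5\right) \left(1 - 5\right)\right)^{2}\right)} = \sqrt{-2151 + \left(3 + 31 + \left(9 \left(-5\right) \left(-4\right)\right)^{2}\right)} = \sqrt{-2151 + \left(3 + 31 + 180^{2}\right)} = \sqrt{-2151 + \left(3 + 31 + 32400\right)} = \sqrt{-2151 + 32434} = \sqrt{30283}$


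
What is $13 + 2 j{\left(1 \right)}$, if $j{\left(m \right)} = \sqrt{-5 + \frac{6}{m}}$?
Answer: $15$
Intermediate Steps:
$13 + 2 j{\left(1 \right)} = 13 + 2 \sqrt{-5 + \frac{6}{1}} = 13 + 2 \sqrt{-5 + 6 \cdot 1} = 13 + 2 \sqrt{-5 + 6} = 13 + 2 \sqrt{1} = 13 + 2 \cdot 1 = 13 + 2 = 15$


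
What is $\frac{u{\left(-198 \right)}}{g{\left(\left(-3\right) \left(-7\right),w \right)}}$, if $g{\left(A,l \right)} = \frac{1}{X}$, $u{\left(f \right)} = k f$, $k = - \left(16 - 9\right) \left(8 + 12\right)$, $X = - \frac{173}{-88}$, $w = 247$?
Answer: $54495$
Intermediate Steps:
$X = \frac{173}{88}$ ($X = \left(-173\right) \left(- \frac{1}{88}\right) = \frac{173}{88} \approx 1.9659$)
$k = -140$ ($k = - 7 \cdot 20 = \left(-1\right) 140 = -140$)
$u{\left(f \right)} = - 140 f$
$g{\left(A,l \right)} = \frac{88}{173}$ ($g{\left(A,l \right)} = \frac{1}{\frac{173}{88}} = \frac{88}{173}$)
$\frac{u{\left(-198 \right)}}{g{\left(\left(-3\right) \left(-7\right),w \right)}} = \frac{\left(-140\right) \left(-198\right)}{\frac{88}{173}} = 27720 \cdot \frac{173}{88} = 54495$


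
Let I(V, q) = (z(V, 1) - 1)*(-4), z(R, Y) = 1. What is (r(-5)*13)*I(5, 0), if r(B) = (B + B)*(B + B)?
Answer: 0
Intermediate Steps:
r(B) = 4*B**2 (r(B) = (2*B)*(2*B) = 4*B**2)
I(V, q) = 0 (I(V, q) = (1 - 1)*(-4) = 0*(-4) = 0)
(r(-5)*13)*I(5, 0) = ((4*(-5)**2)*13)*0 = ((4*25)*13)*0 = (100*13)*0 = 1300*0 = 0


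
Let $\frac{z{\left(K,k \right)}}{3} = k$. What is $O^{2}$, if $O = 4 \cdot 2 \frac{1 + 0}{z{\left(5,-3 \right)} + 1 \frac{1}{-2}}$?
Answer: $\frac{256}{361} \approx 0.70914$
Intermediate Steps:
$z{\left(K,k \right)} = 3 k$
$O = - \frac{16}{19}$ ($O = 4 \cdot 2 \frac{1 + 0}{3 \left(-3\right) + 1 \frac{1}{-2}} = 8 \cdot 1 \frac{1}{-9 + 1 \left(- \frac{1}{2}\right)} = 8 \cdot 1 \frac{1}{-9 - \frac{1}{2}} = 8 \cdot 1 \frac{1}{- \frac{19}{2}} = 8 \cdot 1 \left(- \frac{2}{19}\right) = 8 \left(- \frac{2}{19}\right) = - \frac{16}{19} \approx -0.8421$)
$O^{2} = \left(- \frac{16}{19}\right)^{2} = \frac{256}{361}$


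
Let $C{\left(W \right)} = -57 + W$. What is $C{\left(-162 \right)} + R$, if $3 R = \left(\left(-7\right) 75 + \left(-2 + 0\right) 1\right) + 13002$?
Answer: $\frac{11818}{3} \approx 3939.3$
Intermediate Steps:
$R = \frac{12475}{3}$ ($R = \frac{\left(\left(-7\right) 75 + \left(-2 + 0\right) 1\right) + 13002}{3} = \frac{\left(-525 - 2\right) + 13002}{3} = \frac{-527 + 13002}{3} = \frac{1}{3} \cdot 12475 = \frac{12475}{3} \approx 4158.3$)
$C{\left(-162 \right)} + R = \left(-57 - 162\right) + \frac{12475}{3} = -219 + \frac{12475}{3} = \frac{11818}{3}$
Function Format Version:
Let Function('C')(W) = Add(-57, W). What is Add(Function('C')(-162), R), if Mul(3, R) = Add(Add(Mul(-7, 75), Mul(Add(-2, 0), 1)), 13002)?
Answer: Rational(11818, 3) ≈ 3939.3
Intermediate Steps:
R = Rational(12475, 3) (R = Mul(Rational(1, 3), Add(Add(Mul(-7, 75), Mul(Add(-2, 0), 1)), 13002)) = Mul(Rational(1, 3), Add(Add(-525, Mul(-2, 1)), 13002)) = Mul(Rational(1, 3), Add(Add(-525, -2), 13002)) = Mul(Rational(1, 3), Add(-527, 13002)) = Mul(Rational(1, 3), 12475) = Rational(12475, 3) ≈ 4158.3)
Add(Function('C')(-162), R) = Add(Add(-57, -162), Rational(12475, 3)) = Add(-219, Rational(12475, 3)) = Rational(11818, 3)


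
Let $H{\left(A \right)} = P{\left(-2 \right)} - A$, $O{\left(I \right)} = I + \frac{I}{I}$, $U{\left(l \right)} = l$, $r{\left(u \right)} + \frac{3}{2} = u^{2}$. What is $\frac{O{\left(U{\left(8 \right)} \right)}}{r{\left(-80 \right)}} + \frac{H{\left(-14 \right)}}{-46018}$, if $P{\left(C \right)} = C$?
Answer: $\frac{337380}{294446173} \approx 0.0011458$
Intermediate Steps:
$r{\left(u \right)} = - \frac{3}{2} + u^{2}$
$O{\left(I \right)} = 1 + I$ ($O{\left(I \right)} = I + 1 = 1 + I$)
$H{\left(A \right)} = -2 - A$
$\frac{O{\left(U{\left(8 \right)} \right)}}{r{\left(-80 \right)}} + \frac{H{\left(-14 \right)}}{-46018} = \frac{1 + 8}{- \frac{3}{2} + \left(-80\right)^{2}} + \frac{-2 - -14}{-46018} = \frac{9}{- \frac{3}{2} + 6400} + \left(-2 + 14\right) \left(- \frac{1}{46018}\right) = \frac{9}{\frac{12797}{2}} + 12 \left(- \frac{1}{46018}\right) = 9 \cdot \frac{2}{12797} - \frac{6}{23009} = \frac{18}{12797} - \frac{6}{23009} = \frac{337380}{294446173}$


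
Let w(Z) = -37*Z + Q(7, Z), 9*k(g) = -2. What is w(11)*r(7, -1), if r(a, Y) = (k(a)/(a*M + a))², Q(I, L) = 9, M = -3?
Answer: -398/3969 ≈ -0.10028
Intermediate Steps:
k(g) = -2/9 (k(g) = (⅑)*(-2) = -2/9)
w(Z) = 9 - 37*Z (w(Z) = -37*Z + 9 = 9 - 37*Z)
r(a, Y) = 1/(81*a²) (r(a, Y) = (-2/(9*(a*(-3) + a)))² = (-2/(9*(-3*a + a)))² = (-2*(-1/(2*a))/9)² = (-(-1)/(9*a))² = (1/(9*a))² = 1/(81*a²))
w(11)*r(7, -1) = (9 - 37*11)*((1/81)/7²) = (9 - 407)*((1/81)*(1/49)) = -398*1/3969 = -398/3969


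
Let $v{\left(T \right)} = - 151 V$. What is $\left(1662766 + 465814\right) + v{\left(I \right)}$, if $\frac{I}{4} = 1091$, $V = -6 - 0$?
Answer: $2129486$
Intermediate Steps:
$V = -6$ ($V = -6 + 0 = -6$)
$I = 4364$ ($I = 4 \cdot 1091 = 4364$)
$v{\left(T \right)} = 906$ ($v{\left(T \right)} = \left(-151\right) \left(-6\right) = 906$)
$\left(1662766 + 465814\right) + v{\left(I \right)} = \left(1662766 + 465814\right) + 906 = 2128580 + 906 = 2129486$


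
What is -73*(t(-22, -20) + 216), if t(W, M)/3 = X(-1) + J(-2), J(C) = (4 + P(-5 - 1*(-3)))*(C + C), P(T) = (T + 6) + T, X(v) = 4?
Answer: -11388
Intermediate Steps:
P(T) = 6 + 2*T (P(T) = (6 + T) + T = 6 + 2*T)
J(C) = 12*C (J(C) = (4 + (6 + 2*(-5 - 1*(-3))))*(C + C) = (4 + (6 + 2*(-5 + 3)))*(2*C) = (4 + (6 + 2*(-2)))*(2*C) = (4 + (6 - 4))*(2*C) = (4 + 2)*(2*C) = 6*(2*C) = 12*C)
t(W, M) = -60 (t(W, M) = 3*(4 + 12*(-2)) = 3*(4 - 24) = 3*(-20) = -60)
-73*(t(-22, -20) + 216) = -73*(-60 + 216) = -73*156 = -11388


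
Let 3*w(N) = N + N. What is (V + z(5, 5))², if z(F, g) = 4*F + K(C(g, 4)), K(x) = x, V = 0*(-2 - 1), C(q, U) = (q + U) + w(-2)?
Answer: 6889/9 ≈ 765.44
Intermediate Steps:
w(N) = 2*N/3 (w(N) = (N + N)/3 = (2*N)/3 = 2*N/3)
C(q, U) = -4/3 + U + q (C(q, U) = (q + U) + (⅔)*(-2) = (U + q) - 4/3 = -4/3 + U + q)
V = 0 (V = 0*(-3) = 0)
z(F, g) = 8/3 + g + 4*F (z(F, g) = 4*F + (-4/3 + 4 + g) = 4*F + (8/3 + g) = 8/3 + g + 4*F)
(V + z(5, 5))² = (0 + (8/3 + 5 + 4*5))² = (0 + (8/3 + 5 + 20))² = (0 + 83/3)² = (83/3)² = 6889/9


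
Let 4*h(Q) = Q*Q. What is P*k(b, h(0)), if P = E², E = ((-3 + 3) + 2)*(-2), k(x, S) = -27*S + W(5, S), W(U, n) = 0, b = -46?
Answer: 0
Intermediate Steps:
h(Q) = Q²/4 (h(Q) = (Q*Q)/4 = Q²/4)
k(x, S) = -27*S (k(x, S) = -27*S + 0 = -27*S)
E = -4 (E = (0 + 2)*(-2) = 2*(-2) = -4)
P = 16 (P = (-4)² = 16)
P*k(b, h(0)) = 16*(-27*0²/4) = 16*(-27*0/4) = 16*(-27*0) = 16*0 = 0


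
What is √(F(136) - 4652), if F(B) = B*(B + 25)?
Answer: 6*√479 ≈ 131.32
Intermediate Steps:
F(B) = B*(25 + B)
√(F(136) - 4652) = √(136*(25 + 136) - 4652) = √(136*161 - 4652) = √(21896 - 4652) = √17244 = 6*√479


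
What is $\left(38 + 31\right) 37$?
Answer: $2553$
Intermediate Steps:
$\left(38 + 31\right) 37 = 69 \cdot 37 = 2553$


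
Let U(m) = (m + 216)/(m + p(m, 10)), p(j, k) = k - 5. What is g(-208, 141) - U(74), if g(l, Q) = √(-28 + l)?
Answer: -290/79 + 2*I*√59 ≈ -3.6709 + 15.362*I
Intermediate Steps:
p(j, k) = -5 + k
U(m) = (216 + m)/(5 + m) (U(m) = (m + 216)/(m + (-5 + 10)) = (216 + m)/(m + 5) = (216 + m)/(5 + m))
g(-208, 141) - U(74) = √(-28 - 208) - (216 + 74)/(5 + 74) = √(-236) - 290/79 = 2*I*√59 - 290/79 = -290/79 + 2*I*√59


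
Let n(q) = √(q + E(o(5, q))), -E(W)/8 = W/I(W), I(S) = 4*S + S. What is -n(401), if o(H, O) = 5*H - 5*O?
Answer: -√9985/5 ≈ -19.985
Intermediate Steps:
o(H, O) = -5*O + 5*H
I(S) = 5*S
E(W) = -8/5 (E(W) = -8*W/(5*W) = -8*W*1/(5*W) = -8*⅕ = -8/5)
n(q) = √(-8/5 + q) (n(q) = √(q - 8/5) = √(-8/5 + q))
-n(401) = -√5*√((40 - 33*401 + 5*401²)/(-5 + 401))/5 = -√5*√((40 - 13233 + 5*160801)/396)/5 = -√5*√((40 - 13233 + 804005)/396)/5 = -√5*√((1/396)*790812)/5 = -√5*√1997/5 = -√9985/5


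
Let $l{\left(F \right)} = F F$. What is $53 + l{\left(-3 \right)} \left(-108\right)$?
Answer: $-919$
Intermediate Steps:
$l{\left(F \right)} = F^{2}$
$53 + l{\left(-3 \right)} \left(-108\right) = 53 + \left(-3\right)^{2} \left(-108\right) = 53 + 9 \left(-108\right) = 53 - 972 = -919$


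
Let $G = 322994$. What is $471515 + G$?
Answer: $794509$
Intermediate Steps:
$471515 + G = 471515 + 322994 = 794509$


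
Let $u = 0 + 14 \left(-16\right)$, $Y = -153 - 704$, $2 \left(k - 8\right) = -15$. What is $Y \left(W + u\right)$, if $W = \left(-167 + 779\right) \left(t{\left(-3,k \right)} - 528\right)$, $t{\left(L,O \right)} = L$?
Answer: $278692972$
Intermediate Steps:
$k = \frac{1}{2}$ ($k = 8 + \frac{1}{2} \left(-15\right) = 8 - \frac{15}{2} = \frac{1}{2} \approx 0.5$)
$Y = -857$ ($Y = -153 - 704 = -857$)
$u = -224$ ($u = 0 - 224 = -224$)
$W = -324972$ ($W = \left(-167 + 779\right) \left(-3 - 528\right) = 612 \left(-531\right) = -324972$)
$Y \left(W + u\right) = - 857 \left(-324972 - 224\right) = \left(-857\right) \left(-325196\right) = 278692972$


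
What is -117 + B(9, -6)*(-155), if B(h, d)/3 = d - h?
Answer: 6858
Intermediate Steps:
B(h, d) = -3*h + 3*d (B(h, d) = 3*(d - h) = -3*h + 3*d)
-117 + B(9, -6)*(-155) = -117 + (-3*9 + 3*(-6))*(-155) = -117 + (-27 - 18)*(-155) = -117 - 45*(-155) = -117 + 6975 = 6858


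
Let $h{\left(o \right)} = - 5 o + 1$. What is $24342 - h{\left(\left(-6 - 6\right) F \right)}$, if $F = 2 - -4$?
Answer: $23981$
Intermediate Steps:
$F = 6$ ($F = 2 + 4 = 6$)
$h{\left(o \right)} = 1 - 5 o$
$24342 - h{\left(\left(-6 - 6\right) F \right)} = 24342 - \left(1 - 5 \left(-6 - 6\right) 6\right) = 24342 - \left(1 - 5 \left(\left(-12\right) 6\right)\right) = 24342 - \left(1 - -360\right) = 24342 - \left(1 + 360\right) = 24342 - 361 = 23981$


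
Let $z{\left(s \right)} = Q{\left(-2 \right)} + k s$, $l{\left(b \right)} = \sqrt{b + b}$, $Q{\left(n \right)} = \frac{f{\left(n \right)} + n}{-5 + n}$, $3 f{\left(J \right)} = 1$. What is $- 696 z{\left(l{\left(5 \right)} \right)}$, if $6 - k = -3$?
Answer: $- \frac{1160}{7} - 6264 \sqrt{10} \approx -19974.0$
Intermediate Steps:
$k = 9$ ($k = 6 - -3 = 6 + 3 = 9$)
$f{\left(J \right)} = \frac{1}{3}$ ($f{\left(J \right)} = \frac{1}{3} \cdot 1 = \frac{1}{3}$)
$Q{\left(n \right)} = \frac{\frac{1}{3} + n}{-5 + n}$
$l{\left(b \right)} = \sqrt{2} \sqrt{b}$ ($l{\left(b \right)} = \sqrt{2 b} = \sqrt{2} \sqrt{b}$)
$z{\left(s \right)} = \frac{5}{21} + 9 s$ ($z{\left(s \right)} = \frac{\frac{1}{3} - 2}{-5 - 2} + 9 s = \frac{1}{-7} \left(- \frac{5}{3}\right) + 9 s = \left(- \frac{1}{7}\right) \left(- \frac{5}{3}\right) + 9 s = \frac{5}{21} + 9 s$)
$- 696 z{\left(l{\left(5 \right)} \right)} = - 696 \left(\frac{5}{21} + 9 \sqrt{2} \sqrt{5}\right) = - 696 \left(\frac{5}{21} + 9 \sqrt{10}\right) = - \frac{1160}{7} - 6264 \sqrt{10}$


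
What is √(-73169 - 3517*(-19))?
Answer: I*√6346 ≈ 79.662*I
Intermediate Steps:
√(-73169 - 3517*(-19)) = √(-73169 + 66823) = √(-6346) = I*√6346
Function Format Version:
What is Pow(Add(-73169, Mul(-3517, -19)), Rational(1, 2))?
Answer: Mul(I, Pow(6346, Rational(1, 2))) ≈ Mul(79.662, I)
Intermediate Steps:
Pow(Add(-73169, Mul(-3517, -19)), Rational(1, 2)) = Pow(Add(-73169, 66823), Rational(1, 2)) = Pow(-6346, Rational(1, 2)) = Mul(I, Pow(6346, Rational(1, 2)))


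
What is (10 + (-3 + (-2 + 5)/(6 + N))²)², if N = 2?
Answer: 1168561/4096 ≈ 285.29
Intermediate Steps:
(10 + (-3 + (-2 + 5)/(6 + N))²)² = (10 + (-3 + (-2 + 5)/(6 + 2))²)² = (10 + (-3 + 3/8)²)² = (10 + (-21/8)²)² = (10 + 441/64)² = (1081/64)² = 1168561/4096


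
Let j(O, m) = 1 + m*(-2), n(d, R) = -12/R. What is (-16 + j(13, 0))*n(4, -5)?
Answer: -36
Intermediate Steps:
j(O, m) = 1 - 2*m
(-16 + j(13, 0))*n(4, -5) = (-16 + (1 - 2*0))*(-12/(-5)) = (-16 + (1 + 0))*(-12*(-⅕)) = (-16 + 1)*(12/5) = -15*12/5 = -36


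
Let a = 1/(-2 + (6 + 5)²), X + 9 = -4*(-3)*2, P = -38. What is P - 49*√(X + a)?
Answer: -38 - 7*√212534/17 ≈ -227.83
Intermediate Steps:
X = 15 (X = -9 - 4*(-3)*2 = -9 + 12*2 = -9 + 24 = 15)
a = 1/119 (a = 1/(-2 + 11²) = 1/(-2 + 121) = 1/119 ≈ 0.0084034)
P - 49*√(X + a) = -38 - 49*√(15 + 1/119) = -38 - 7*√212534/17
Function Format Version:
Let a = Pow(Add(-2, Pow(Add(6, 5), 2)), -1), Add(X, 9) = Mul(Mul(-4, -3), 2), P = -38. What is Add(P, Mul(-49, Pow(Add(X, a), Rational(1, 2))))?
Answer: Add(-38, Mul(Rational(-7, 17), Pow(212534, Rational(1, 2)))) ≈ -227.83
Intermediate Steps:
X = 15 (X = Add(-9, Mul(Mul(-4, -3), 2)) = Add(-9, Mul(12, 2)) = Add(-9, 24) = 15)
a = Rational(1, 119) (a = Pow(Add(-2, Pow(11, 2)), -1) = Pow(Add(-2, 121), -1) = Pow(119, -1) = Rational(1, 119) ≈ 0.0084034)
Add(P, Mul(-49, Pow(Add(X, a), Rational(1, 2)))) = Add(-38, Mul(-49, Pow(Add(15, Rational(1, 119)), Rational(1, 2)))) = Add(-38, Mul(-49, Pow(Rational(1786, 119), Rational(1, 2)))) = Add(-38, Mul(-49, Mul(Rational(1, 119), Pow(212534, Rational(1, 2))))) = Add(-38, Mul(Rational(-7, 17), Pow(212534, Rational(1, 2))))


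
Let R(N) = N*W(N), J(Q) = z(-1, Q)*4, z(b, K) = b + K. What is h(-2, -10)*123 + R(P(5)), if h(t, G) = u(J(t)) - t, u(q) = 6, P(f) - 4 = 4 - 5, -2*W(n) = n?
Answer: 1959/2 ≈ 979.50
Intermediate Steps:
W(n) = -n/2
z(b, K) = K + b
J(Q) = -4 + 4*Q (J(Q) = (Q - 1)*4 = (-1 + Q)*4 = -4 + 4*Q)
P(f) = 3 (P(f) = 4 + (4 - 5) = 4 - 1 = 3)
R(N) = -N**2/2 (R(N) = N*(-N/2) = -N**2/2)
h(t, G) = 6 - t
h(-2, -10)*123 + R(P(5)) = (6 - 1*(-2))*123 - 1/2*3**2 = (6 + 2)*123 - 1/2*9 = 8*123 - 9/2 = 984 - 9/2 = 1959/2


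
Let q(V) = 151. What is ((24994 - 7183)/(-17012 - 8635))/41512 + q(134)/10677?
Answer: 53524409939/3789118761576 ≈ 0.014126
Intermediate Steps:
((24994 - 7183)/(-17012 - 8635))/41512 + q(134)/10677 = ((24994 - 7183)/(-17012 - 8635))/41512 + 151/10677 = (17811/(-25647))*(1/41512) + 151*(1/10677) = (17811*(-1/25647))*(1/41512) + 151/10677 = -5937/8549*1/41512 + 151/10677 = -5937/354886088 + 151/10677 = 53524409939/3789118761576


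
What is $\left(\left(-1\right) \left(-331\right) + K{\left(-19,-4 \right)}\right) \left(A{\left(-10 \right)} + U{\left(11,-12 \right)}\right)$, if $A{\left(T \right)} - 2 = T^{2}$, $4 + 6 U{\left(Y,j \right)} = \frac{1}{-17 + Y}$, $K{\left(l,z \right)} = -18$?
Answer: $\frac{1141511}{36} \approx 31709.0$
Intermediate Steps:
$U{\left(Y,j \right)} = - \frac{2}{3} + \frac{1}{6 \left(-17 + Y\right)}$
$A{\left(T \right)} = 2 + T^{2}$
$\left(\left(-1\right) \left(-331\right) + K{\left(-19,-4 \right)}\right) \left(A{\left(-10 \right)} + U{\left(11,-12 \right)}\right) = \left(\left(-1\right) \left(-331\right) - 18\right) \left(\left(2 + \left(-10\right)^{2}\right) + \frac{69 - 44}{6 \left(-17 + 11\right)}\right) = \left(331 - 18\right) \left(\left(2 + 100\right) + \frac{69 - 44}{6 \left(-6\right)}\right) = 313 \left(102 + \frac{1}{6} \left(- \frac{1}{6}\right) 25\right) = 313 \left(102 - \frac{25}{36}\right) = 313 \cdot \frac{3647}{36} = \frac{1141511}{36}$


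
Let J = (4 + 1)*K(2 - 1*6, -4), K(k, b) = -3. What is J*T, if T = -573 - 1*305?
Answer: 13170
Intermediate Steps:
J = -15 (J = (4 + 1)*(-3) = 5*(-3) = -15)
T = -878 (T = -573 - 305 = -878)
J*T = -15*(-878) = 13170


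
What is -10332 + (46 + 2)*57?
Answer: -7596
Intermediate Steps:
-10332 + (46 + 2)*57 = -10332 + 48*57 = -10332 + 2736 = -7596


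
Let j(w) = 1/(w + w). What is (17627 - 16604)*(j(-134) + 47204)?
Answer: 12941636433/268 ≈ 4.8290e+7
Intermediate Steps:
j(w) = 1/(2*w)
(17627 - 16604)*(j(-134) + 47204) = (17627 - 16604)*((½)/(-134) + 47204) = 1023*((½)*(-1/134) + 47204) = 1023*(-1/268 + 47204) = 1023*(12650671/268) = 12941636433/268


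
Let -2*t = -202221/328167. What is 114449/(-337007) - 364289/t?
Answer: -8952977584449879/7572210283 ≈ -1.1823e+6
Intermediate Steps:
t = 22469/72926 (t = -(-202221)/(2*328167) = -½*(-22469/36463) = 22469/72926 ≈ 0.30811)
114449/(-337007) - 364289/t = 114449/(-337007) - 364289/22469/72926 = 114449*(-1/337007) - 364289*72926/22469 = -114449/337007 - 26566139614/22469 = -8952977584449879/7572210283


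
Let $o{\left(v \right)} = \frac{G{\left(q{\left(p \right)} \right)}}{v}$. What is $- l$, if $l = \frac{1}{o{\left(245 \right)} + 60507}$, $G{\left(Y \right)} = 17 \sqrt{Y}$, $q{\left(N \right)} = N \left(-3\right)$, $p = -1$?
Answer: $- \frac{1210644225}{73252450121786} + \frac{4165 \sqrt{3}}{219757350365358} \approx -1.6527 \cdot 10^{-5}$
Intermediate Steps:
$q{\left(N \right)} = - 3 N$
$o{\left(v \right)} = \frac{17 \sqrt{3}}{v}$ ($o{\left(v \right)} = \frac{17 \sqrt{\left(-3\right) \left(-1\right)}}{v} = \frac{17 \sqrt{3}}{v}$)
$l = \frac{1}{60507 + \frac{17 \sqrt{3}}{245}}$ ($l = \frac{1}{\frac{17 \sqrt{3}}{245} + 60507} = \frac{1}{60507 + \frac{17 \sqrt{3}}{245}} \approx 1.6527 \cdot 10^{-5}$)
$- l = - (\frac{1210644225}{73252450121786} - \frac{4165 \sqrt{3}}{219757350365358}) = - \frac{1210644225}{73252450121786} + \frac{4165 \sqrt{3}}{219757350365358}$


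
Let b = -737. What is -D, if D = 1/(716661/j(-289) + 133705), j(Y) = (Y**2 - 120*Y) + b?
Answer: -117464/15706240781 ≈ -7.4788e-6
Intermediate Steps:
j(Y) = -737 + Y**2 - 120*Y (j(Y) = (Y**2 - 120*Y) - 737 = -737 + Y**2 - 120*Y)
D = 117464/15706240781 (D = 1/(716661/(-737 + (-289)**2 - 120*(-289)) + 133705) = 1/(716661/(-737 + 83521 + 34680) + 133705) = 1/(716661/117464 + 133705) = 1/(15706240781/117464) = 117464/15706240781 ≈ 7.4788e-6)
-D = -1*117464/15706240781 = -117464/15706240781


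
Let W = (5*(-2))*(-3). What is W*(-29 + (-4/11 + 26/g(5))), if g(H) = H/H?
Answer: -1110/11 ≈ -100.91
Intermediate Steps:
g(H) = 1
W = 30 (W = -10*(-3) = 30)
W*(-29 + (-4/11 + 26/g(5))) = 30*(-29 + (-4/11 + 26/1)) = 30*(-29 + (-4*1/11 + 26*1)) = 30*(-29 + (-4/11 + 26)) = 30*(-29 + 282/11) = 30*(-37/11) = -1110/11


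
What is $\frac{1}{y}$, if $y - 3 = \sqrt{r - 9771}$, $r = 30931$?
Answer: $- \frac{3}{21151} + \frac{46 \sqrt{10}}{21151} \approx 0.0067356$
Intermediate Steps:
$y = 3 + 46 \sqrt{10}$ ($y = 3 + \sqrt{30931 - 9771} = 3 + \sqrt{21160} = 3 + 46 \sqrt{10} \approx 148.46$)
$\frac{1}{y} = \frac{1}{3 + 46 \sqrt{10}}$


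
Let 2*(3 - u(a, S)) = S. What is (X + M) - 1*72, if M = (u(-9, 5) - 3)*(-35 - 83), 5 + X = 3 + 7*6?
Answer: 263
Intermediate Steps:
X = 40 (X = -5 + (3 + 7*6) = -5 + (3 + 42) = -5 + 45 = 40)
u(a, S) = 3 - S/2
M = 295 (M = ((3 - 1/2*5) - 3)*(-35 - 83) = ((3 - 5/2) - 3)*(-118) = (1/2 - 3)*(-118) = -5/2*(-118) = 295)
(X + M) - 1*72 = (40 + 295) - 1*72 = 335 - 72 = 263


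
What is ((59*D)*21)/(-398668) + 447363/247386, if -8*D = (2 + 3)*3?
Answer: 238565361447/131499842464 ≈ 1.8142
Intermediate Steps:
D = -15/8 (D = -(2 + 3)*3/8 = -5*3/8 = -1/8*15 = -15/8 ≈ -1.8750)
((59*D)*21)/(-398668) + 447363/247386 = ((59*(-15/8))*21)/(-398668) + 447363/247386 = -885/8*21*(-1/398668) + 447363*(1/247386) = -18585/8*(-1/398668) + 149121/82462 = 18585/3189344 + 149121/82462 = 238565361447/131499842464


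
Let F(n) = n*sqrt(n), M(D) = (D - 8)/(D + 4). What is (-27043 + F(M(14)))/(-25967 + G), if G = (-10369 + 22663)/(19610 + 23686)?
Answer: 195142288/187375823 - 7216*sqrt(3)/1686382407 ≈ 1.0414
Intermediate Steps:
M(D) = (-8 + D)/(4 + D)
F(n) = n**(3/2)
G = 2049/7216 (G = 12294/43296 = 12294*(1/43296) = 2049/7216 ≈ 0.28395)
(-27043 + F(M(14)))/(-25967 + G) = (-27043 + ((-8 + 14)/(4 + 14))**(3/2))/(-25967 + 2049/7216) = (-27043 + (6/18)**(3/2))/(-187375823/7216) = (-27043 + ((1/18)*6)**(3/2))*(-7216/187375823) = (-27043 + (1/3)**(3/2))*(-7216/187375823) = (-27043 + sqrt(3)/9)*(-7216/187375823) = 195142288/187375823 - 7216*sqrt(3)/1686382407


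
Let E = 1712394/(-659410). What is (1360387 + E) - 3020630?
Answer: -547391274512/329705 ≈ -1.6602e+6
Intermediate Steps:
E = -856197/329705 (E = 1712394*(-1/659410) = -856197/329705 ≈ -2.5969)
(1360387 + E) - 3020630 = (1360387 - 856197/329705) - 3020630 = 448525539638/329705 - 3020630 = -547391274512/329705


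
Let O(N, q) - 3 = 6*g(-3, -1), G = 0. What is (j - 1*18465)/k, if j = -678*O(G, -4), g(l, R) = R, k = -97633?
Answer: 16431/97633 ≈ 0.16829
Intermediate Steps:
O(N, q) = -3 (O(N, q) = 3 + 6*(-1) = 3 - 6 = -3)
j = 2034 (j = -678*(-3) = 2034)
(j - 1*18465)/k = (2034 - 1*18465)/(-97633) = (2034 - 18465)*(-1/97633) = -16431*(-1/97633) = 16431/97633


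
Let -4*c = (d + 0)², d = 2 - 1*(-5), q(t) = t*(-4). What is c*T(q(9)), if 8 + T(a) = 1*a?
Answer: 539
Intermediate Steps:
q(t) = -4*t
d = 7 (d = 2 + 5 = 7)
T(a) = -8 + a (T(a) = -8 + 1*a = -8 + a)
c = -49/4 (c = -(7 + 0)²/4 = -¼*7² = -¼*49 = -49/4 ≈ -12.250)
c*T(q(9)) = -49*(-8 - 4*9)/4 = -49*(-8 - 36)/4 = -49/4*(-44) = 539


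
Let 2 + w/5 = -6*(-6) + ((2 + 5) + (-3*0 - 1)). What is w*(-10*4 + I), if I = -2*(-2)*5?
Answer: -4000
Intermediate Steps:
I = 20 (I = 4*5 = 20)
w = 200 (w = -10 + 5*(-6*(-6) + ((2 + 5) + (-3*0 - 1))) = -10 + 5*(36 + (7 + (0 - 1))) = -10 + 5*(36 + (7 - 1)) = -10 + 5*(36 + 6) = -10 + 5*42 = -10 + 210 = 200)
w*(-10*4 + I) = 200*(-10*4 + 20) = 200*(-40 + 20) = 200*(-20) = -4000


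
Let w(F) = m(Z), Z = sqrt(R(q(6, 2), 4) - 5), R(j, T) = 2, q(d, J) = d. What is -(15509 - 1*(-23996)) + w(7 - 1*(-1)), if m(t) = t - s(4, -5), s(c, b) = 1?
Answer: -39506 + I*sqrt(3) ≈ -39506.0 + 1.732*I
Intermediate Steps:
Z = I*sqrt(3) (Z = sqrt(2 - 5) = sqrt(-3) = I*sqrt(3) ≈ 1.732*I)
m(t) = -1 + t (m(t) = t - 1*1 = t - 1 = -1 + t)
w(F) = -1 + I*sqrt(3)
-(15509 - 1*(-23996)) + w(7 - 1*(-1)) = -(15509 - 1*(-23996)) + (-1 + I*sqrt(3)) = -(15509 + 23996) + (-1 + I*sqrt(3)) = -1*39505 + (-1 + I*sqrt(3)) = -39505 + (-1 + I*sqrt(3)) = -39506 + I*sqrt(3)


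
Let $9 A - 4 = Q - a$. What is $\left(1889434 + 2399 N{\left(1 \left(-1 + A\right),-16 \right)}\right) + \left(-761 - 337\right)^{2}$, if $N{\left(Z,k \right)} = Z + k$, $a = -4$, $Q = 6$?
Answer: $\frac{27521881}{9} \approx 3.058 \cdot 10^{6}$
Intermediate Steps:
$A = \frac{14}{9}$ ($A = \frac{4}{9} + \frac{6 - -4}{9} = \frac{4}{9} + \frac{6 + 4}{9} = \frac{4}{9} + \frac{1}{9} \cdot 10 = \frac{4}{9} + \frac{10}{9} = \frac{14}{9} \approx 1.5556$)
$\left(1889434 + 2399 N{\left(1 \left(-1 + A\right),-16 \right)}\right) + \left(-761 - 337\right)^{2} = \left(1889434 + 2399 \left(1 \left(-1 + \frac{14}{9}\right) - 16\right)\right) + \left(-761 - 337\right)^{2} = \left(1889434 + 2399 \left(1 \cdot \frac{5}{9} - 16\right)\right) + \left(-1098\right)^{2} = \left(1889434 + 2399 \left(\frac{5}{9} - 16\right)\right) + 1205604 = \left(1889434 + 2399 \left(- \frac{139}{9}\right)\right) + 1205604 = \left(1889434 - \frac{333461}{9}\right) + 1205604 = \frac{16671445}{9} + 1205604 = \frac{27521881}{9}$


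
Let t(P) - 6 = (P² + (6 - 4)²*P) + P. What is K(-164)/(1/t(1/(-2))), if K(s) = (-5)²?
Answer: 375/4 ≈ 93.750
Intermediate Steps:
K(s) = 25
t(P) = 6 + P² + 5*P (t(P) = 6 + ((P² + (6 - 4)²*P) + P) = 6 + ((P² + 2²*P) + P) = 6 + ((P² + 4*P) + P) = 6 + (P² + 5*P) = 6 + P² + 5*P)
K(-164)/(1/t(1/(-2))) = 25/(1/(6 + (1/(-2))² + 5/(-2))) = 25/(1/(6 + (-½)² + 5*(-½))) = 25/(1/(6 + ¼ - 5/2)) = 25/(1/(15/4)) = 25/(4/15) = 25*(15/4) = 375/4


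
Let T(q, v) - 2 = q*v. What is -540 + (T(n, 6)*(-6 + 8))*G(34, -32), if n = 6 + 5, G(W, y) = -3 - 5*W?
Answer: -24068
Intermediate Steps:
n = 11
T(q, v) = 2 + q*v
-540 + (T(n, 6)*(-6 + 8))*G(34, -32) = -540 + ((2 + 11*6)*(-6 + 8))*(-3 - 5*34) = -540 + ((2 + 66)*2)*(-3 - 170) = -540 + (68*2)*(-173) = -540 + 136*(-173) = -540 - 23528 = -24068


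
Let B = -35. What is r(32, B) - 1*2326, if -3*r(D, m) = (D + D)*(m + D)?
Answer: -2262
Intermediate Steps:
r(D, m) = -2*D*(D + m)/3 (r(D, m) = -(D + D)*(m + D)/3 = -2*D*(D + m)/3)
r(32, B) - 1*2326 = -2/3*32*(32 - 35) - 1*2326 = -2/3*32*(-3) - 2326 = 64 - 2326 = -2262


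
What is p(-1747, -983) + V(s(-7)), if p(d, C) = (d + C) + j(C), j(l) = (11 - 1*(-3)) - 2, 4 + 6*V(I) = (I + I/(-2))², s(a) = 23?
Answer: -21573/8 ≈ -2696.6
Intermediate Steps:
V(I) = -⅔ + I²/24 (V(I) = -⅔ + (I + I/(-2))²/6 = -⅔ + (I + I*(-½))²/6 = -⅔ + (I - I/2)²/6 = -⅔ + (I/2)²/6 = -⅔ + (I²/4)/6 = -⅔ + I²/24)
j(l) = 12 (j(l) = (11 + 3) - 2 = 14 - 2 = 12)
p(d, C) = 12 + C + d (p(d, C) = (d + C) + 12 = (C + d) + 12 = 12 + C + d)
p(-1747, -983) + V(s(-7)) = (12 - 983 - 1747) + (-⅔ + (1/24)*23²) = -2718 + (-⅔ + (1/24)*529) = -2718 + (-⅔ + 529/24) = -2718 + 171/8 = -21573/8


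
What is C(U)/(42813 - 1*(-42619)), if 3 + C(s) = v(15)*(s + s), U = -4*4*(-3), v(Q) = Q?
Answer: 1437/85432 ≈ 0.016820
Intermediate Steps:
U = 48 (U = -16*(-3) = 48)
C(s) = -3 + 30*s (C(s) = -3 + 15*(s + s) = -3 + 15*(2*s) = -3 + 30*s)
C(U)/(42813 - 1*(-42619)) = (-3 + 30*48)/(42813 - 1*(-42619)) = (-3 + 1440)/(42813 + 42619) = 1437/85432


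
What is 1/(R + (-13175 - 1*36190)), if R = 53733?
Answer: 1/4368 ≈ 0.00022894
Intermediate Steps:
1/(R + (-13175 - 1*36190)) = 1/(53733 + (-13175 - 1*36190)) = 1/(53733 + (-13175 - 36190)) = 1/(53733 - 49365) = 1/4368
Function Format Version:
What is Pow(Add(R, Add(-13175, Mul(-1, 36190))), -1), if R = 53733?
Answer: Rational(1, 4368) ≈ 0.00022894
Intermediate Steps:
Pow(Add(R, Add(-13175, Mul(-1, 36190))), -1) = Pow(Add(53733, Add(-13175, Mul(-1, 36190))), -1) = Pow(Add(53733, Add(-13175, -36190)), -1) = Pow(Add(53733, -49365), -1) = Pow(4368, -1) = Rational(1, 4368)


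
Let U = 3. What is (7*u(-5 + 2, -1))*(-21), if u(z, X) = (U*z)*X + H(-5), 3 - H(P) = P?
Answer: -2499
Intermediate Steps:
H(P) = 3 - P
u(z, X) = 8 + 3*X*z (u(z, X) = (3*z)*X + (3 - 1*(-5)) = 3*X*z + (3 + 5) = 3*X*z + 8 = 8 + 3*X*z)
(7*u(-5 + 2, -1))*(-21) = (7*(8 + 3*(-1)*(-5 + 2)))*(-21) = (7*(8 + 3*(-1)*(-3)))*(-21) = (7*(8 + 9))*(-21) = (7*17)*(-21) = 119*(-21) = -2499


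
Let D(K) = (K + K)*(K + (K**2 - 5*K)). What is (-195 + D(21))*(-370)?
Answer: -5475630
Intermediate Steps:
D(K) = 2*K*(K**2 - 4*K) (D(K) = (2*K)*(K**2 - 4*K) = 2*K*(K**2 - 4*K))
(-195 + D(21))*(-370) = (-195 + 2*21**2*(-4 + 21))*(-370) = (-195 + 2*441*17)*(-370) = (-195 + 14994)*(-370) = 14799*(-370) = -5475630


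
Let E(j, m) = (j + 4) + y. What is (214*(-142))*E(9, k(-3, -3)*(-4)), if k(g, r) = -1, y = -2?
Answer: -334268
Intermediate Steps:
E(j, m) = 2 + j (E(j, m) = (j + 4) - 2 = (4 + j) - 2 = 2 + j)
(214*(-142))*E(9, k(-3, -3)*(-4)) = (214*(-142))*(2 + 9) = -30388*11 = -334268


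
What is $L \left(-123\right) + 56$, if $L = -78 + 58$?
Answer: $2516$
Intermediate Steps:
$L = -20$
$L \left(-123\right) + 56 = \left(-20\right) \left(-123\right) + 56 = 2460 + 56 = 2516$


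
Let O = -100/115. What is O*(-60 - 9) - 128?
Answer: -68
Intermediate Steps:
O = -20/23 (O = -100*1/115 = -20/23 ≈ -0.86957)
O*(-60 - 9) - 128 = -20*(-60 - 9)/23 - 128 = -20/23*(-69) - 128 = 60 - 128 = -68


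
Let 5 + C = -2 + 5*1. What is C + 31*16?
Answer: 494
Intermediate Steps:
C = -2 (C = -5 + (-2 + 5*1) = -5 + (-2 + 5) = -5 + 3 = -2)
C + 31*16 = -2 + 31*16 = -2 + 496 = 494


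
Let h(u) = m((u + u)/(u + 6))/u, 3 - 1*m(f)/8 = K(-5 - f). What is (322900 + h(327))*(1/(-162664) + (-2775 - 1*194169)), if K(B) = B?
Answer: -93867081485789173729/1476053802 ≈ -6.3593e+10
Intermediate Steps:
m(f) = 64 + 8*f (m(f) = 24 - 8*(-5 - f) = 24 + (40 + 8*f) = 64 + 8*f)
h(u) = (64 + 16*u/(6 + u))/u (h(u) = (64 + 8*((u + u)/(u + 6)))/u = (64 + 8*((2*u)/(6 + u)))/u = (64 + 8*(2*u/(6 + u)))/u = (64 + 16*u/(6 + u))/u)
(322900 + h(327))*(1/(-162664) + (-2775 - 1*194169)) = (322900 + 16*(24 + 5*327)/(327*(6 + 327)))*(1/(-162664) + (-2775 - 1*194169)) = (322900 + 16*(1/327)*(24 + 1635)/333)*(-1/162664 + (-2775 - 194169)) = (322900 + 16*(1/327)*(1/333)*1659)*(-1/162664 - 196944) = (322900 + 8848/36297)*(-32035698817/162664) = (11720310148/36297)*(-32035698817/162664) = -93867081485789173729/1476053802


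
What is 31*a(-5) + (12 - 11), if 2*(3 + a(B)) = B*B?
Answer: 591/2 ≈ 295.50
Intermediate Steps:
a(B) = -3 + B²/2 (a(B) = -3 + (B*B)/2 = -3 + B²/2)
31*a(-5) + (12 - 11) = 31*(-3 + (½)*(-5)²) + (12 - 11) = 31*(-3 + (½)*25) + 1 = 31*(-3 + 25/2) + 1 = 31*(19/2) + 1 = 589/2 + 1 = 591/2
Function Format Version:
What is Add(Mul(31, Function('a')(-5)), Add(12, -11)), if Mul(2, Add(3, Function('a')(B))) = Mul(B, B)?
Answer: Rational(591, 2) ≈ 295.50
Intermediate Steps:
Function('a')(B) = Add(-3, Mul(Rational(1, 2), Pow(B, 2))) (Function('a')(B) = Add(-3, Mul(Rational(1, 2), Mul(B, B))) = Add(-3, Mul(Rational(1, 2), Pow(B, 2))))
Add(Mul(31, Function('a')(-5)), Add(12, -11)) = Add(Mul(31, Add(-3, Mul(Rational(1, 2), Pow(-5, 2)))), Add(12, -11)) = Add(Mul(31, Add(-3, Mul(Rational(1, 2), 25))), 1) = Add(Mul(31, Add(-3, Rational(25, 2))), 1) = Add(Mul(31, Rational(19, 2)), 1) = Add(Rational(589, 2), 1) = Rational(591, 2)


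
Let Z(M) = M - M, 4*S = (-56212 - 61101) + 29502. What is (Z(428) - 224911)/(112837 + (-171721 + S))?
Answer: 899644/323347 ≈ 2.7823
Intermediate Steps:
S = -87811/4 (S = ((-56212 - 61101) + 29502)/4 = (-117313 + 29502)/4 = (¼)*(-87811) = -87811/4 ≈ -21953.)
Z(M) = 0
(Z(428) - 224911)/(112837 + (-171721 + S)) = (0 - 224911)/(112837 + (-171721 - 87811/4)) = -224911/(112837 - 774695/4) = -224911/(-323347/4) = -224911*(-4/323347) = 899644/323347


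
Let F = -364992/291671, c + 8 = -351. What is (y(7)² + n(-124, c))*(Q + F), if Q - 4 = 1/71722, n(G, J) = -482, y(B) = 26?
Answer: 5577426793615/10459613731 ≈ 533.23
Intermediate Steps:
c = -359 (c = -8 - 351 = -359)
Q = 286889/71722 (Q = 4 + 1/71722 = 286889/71722 ≈ 4.0000)
F = -364992/291671 (F = -364992*1/291671 = -364992/291671 ≈ -1.2514)
(y(7)² + n(-124, c))*(Q + F) = (26² - 482)*(286889/71722 - 364992/291671) = (676 - 482)*(57499245295/20919227462) = 194*(57499245295/20919227462) = 5577426793615/10459613731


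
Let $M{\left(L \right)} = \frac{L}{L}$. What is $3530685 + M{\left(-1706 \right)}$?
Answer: $3530686$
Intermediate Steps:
$M{\left(L \right)} = 1$
$3530685 + M{\left(-1706 \right)} = 3530685 + 1 = 3530686$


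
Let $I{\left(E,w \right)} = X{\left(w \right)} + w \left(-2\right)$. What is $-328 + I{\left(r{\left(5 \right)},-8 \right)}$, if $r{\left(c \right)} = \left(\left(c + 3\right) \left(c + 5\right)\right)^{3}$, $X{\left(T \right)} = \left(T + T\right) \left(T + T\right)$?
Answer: $-56$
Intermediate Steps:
$X{\left(T \right)} = 4 T^{2}$ ($X{\left(T \right)} = 2 T 2 T = 4 T^{2}$)
$r{\left(c \right)} = \left(3 + c\right)^{3} \left(5 + c\right)^{3}$ ($r{\left(c \right)} = \left(\left(3 + c\right) \left(5 + c\right)\right)^{3} = \left(3 + c\right)^{3} \left(5 + c\right)^{3}$)
$I{\left(E,w \right)} = - 2 w + 4 w^{2}$ ($I{\left(E,w \right)} = 4 w^{2} + w \left(-2\right) = 4 w^{2} - 2 w = - 2 w + 4 w^{2}$)
$-328 + I{\left(r{\left(5 \right)},-8 \right)} = -328 + 2 \left(-8\right) \left(-1 + 2 \left(-8\right)\right) = -328 + 2 \left(-8\right) \left(-1 - 16\right) = -328 + 2 \left(-8\right) \left(-17\right) = -328 + 272 = -56$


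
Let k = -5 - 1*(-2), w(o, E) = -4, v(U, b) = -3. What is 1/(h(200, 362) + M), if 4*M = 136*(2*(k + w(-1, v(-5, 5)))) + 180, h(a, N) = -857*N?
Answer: -1/310665 ≈ -3.2189e-6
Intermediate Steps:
k = -3 (k = -5 + 2 = -3)
M = -431 (M = (136*(2*(-3 - 4)) + 180)/4 = (136*(2*(-7)) + 180)/4 = (136*(-14) + 180)/4 = (-1904 + 180)/4 = (¼)*(-1724) = -431)
1/(h(200, 362) + M) = 1/(-857*362 - 431) = 1/(-310234 - 431) = 1/(-310665) = -1/310665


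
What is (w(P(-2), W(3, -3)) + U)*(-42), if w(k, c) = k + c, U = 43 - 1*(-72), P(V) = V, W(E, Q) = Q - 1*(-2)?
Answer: -4704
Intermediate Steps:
W(E, Q) = 2 + Q (W(E, Q) = Q + 2 = 2 + Q)
U = 115 (U = 43 + 72 = 115)
w(k, c) = c + k
(w(P(-2), W(3, -3)) + U)*(-42) = (((2 - 3) - 2) + 115)*(-42) = ((-1 - 2) + 115)*(-42) = (-3 + 115)*(-42) = 112*(-42) = -4704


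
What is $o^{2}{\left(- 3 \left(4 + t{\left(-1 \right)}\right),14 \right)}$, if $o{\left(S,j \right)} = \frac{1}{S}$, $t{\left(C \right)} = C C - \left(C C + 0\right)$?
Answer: $\frac{1}{144} \approx 0.0069444$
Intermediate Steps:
$t{\left(C \right)} = 0$ ($t{\left(C \right)} = C^{2} - \left(C^{2} + 0\right) = C^{2} - C^{2} = 0$)
$o^{2}{\left(- 3 \left(4 + t{\left(-1 \right)}\right),14 \right)} = \left(\frac{1}{\left(-3\right) \left(4 + 0\right)}\right)^{2} = \left(\frac{1}{\left(-3\right) 4}\right)^{2} = \left(\frac{1}{-12}\right)^{2} = \left(- \frac{1}{12}\right)^{2} = \frac{1}{144}$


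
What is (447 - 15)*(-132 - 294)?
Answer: -184032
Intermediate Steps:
(447 - 15)*(-132 - 294) = 432*(-426) = -184032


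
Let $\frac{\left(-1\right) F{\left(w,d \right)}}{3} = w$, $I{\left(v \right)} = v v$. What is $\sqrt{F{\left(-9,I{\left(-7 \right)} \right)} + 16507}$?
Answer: $\sqrt{16534} \approx 128.58$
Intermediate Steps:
$I{\left(v \right)} = v^{2}$
$F{\left(w,d \right)} = - 3 w$
$\sqrt{F{\left(-9,I{\left(-7 \right)} \right)} + 16507} = \sqrt{\left(-3\right) \left(-9\right) + 16507} = \sqrt{27 + 16507} = \sqrt{16534}$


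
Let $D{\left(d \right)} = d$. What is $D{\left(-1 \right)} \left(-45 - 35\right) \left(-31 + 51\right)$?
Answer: $1600$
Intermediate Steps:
$D{\left(-1 \right)} \left(-45 - 35\right) \left(-31 + 51\right) = - \left(-45 - 35\right) \left(-31 + 51\right) = - \left(-80\right) 20 = \left(-1\right) \left(-1600\right) = 1600$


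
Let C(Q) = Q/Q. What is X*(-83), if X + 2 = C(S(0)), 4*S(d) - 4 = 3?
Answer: 83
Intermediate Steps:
S(d) = 7/4 (S(d) = 1 + (¼)*3 = 1 + ¾ = 7/4)
C(Q) = 1
X = -1 (X = -2 + 1 = -1)
X*(-83) = -1*(-83) = 83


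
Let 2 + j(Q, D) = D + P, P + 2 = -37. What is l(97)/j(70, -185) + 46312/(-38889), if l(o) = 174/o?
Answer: -511009175/426262329 ≈ -1.1988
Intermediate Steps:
P = -39 (P = -2 - 37 = -39)
j(Q, D) = -41 + D (j(Q, D) = -2 + (D - 39) = -2 + (-39 + D) = -41 + D)
l(97)/j(70, -185) + 46312/(-38889) = (174/97)/(-41 - 185) + 46312/(-38889) = (174*(1/97))/(-226) + 46312*(-1/38889) = (174/97)*(-1/226) - 46312/38889 = -87/10961 - 46312/38889 = -511009175/426262329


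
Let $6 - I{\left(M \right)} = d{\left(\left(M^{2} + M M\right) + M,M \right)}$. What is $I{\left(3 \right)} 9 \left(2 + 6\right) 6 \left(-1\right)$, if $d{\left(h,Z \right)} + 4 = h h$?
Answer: $186192$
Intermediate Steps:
$d{\left(h,Z \right)} = -4 + h^{2}$ ($d{\left(h,Z \right)} = -4 + h h = -4 + h^{2}$)
$I{\left(M \right)} = 10 - \left(M + 2 M^{2}\right)^{2}$ ($I{\left(M \right)} = 6 - \left(-4 + \left(\left(M^{2} + M M\right) + M\right)^{2}\right) = 6 - \left(-4 + \left(\left(M^{2} + M^{2}\right) + M\right)^{2}\right) = 6 - \left(-4 + \left(2 M^{2} + M\right)^{2}\right) = 6 - \left(-4 + \left(M + 2 M^{2}\right)^{2}\right) = 10 - \left(M + 2 M^{2}\right)^{2}$)
$I{\left(3 \right)} 9 \left(2 + 6\right) 6 \left(-1\right) = \left(10 - 3^{2} \left(1 + 2 \cdot 3\right)^{2}\right) 9 \left(2 + 6\right) 6 \left(-1\right) = \left(10 - 9 \left(1 + 6\right)^{2}\right) 9 \cdot 8 \cdot 6 \left(-1\right) = \left(10 - 9 \cdot 7^{2}\right) 9 \cdot 48 \left(-1\right) = \left(10 - 9 \cdot 49\right) 9 \left(-48\right) = \left(10 - 441\right) 9 \left(-48\right) = \left(-431\right) 9 \left(-48\right) = \left(-3879\right) \left(-48\right) = 186192$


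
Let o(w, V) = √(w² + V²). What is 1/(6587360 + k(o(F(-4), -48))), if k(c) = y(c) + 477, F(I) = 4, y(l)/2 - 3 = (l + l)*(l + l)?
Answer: 1/6606403 ≈ 1.5137e-7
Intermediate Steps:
y(l) = 6 + 8*l² (y(l) = 6 + 2*((l + l)*(l + l)) = 6 + 2*((2*l)*(2*l)) = 6 + 2*(4*l²) = 6 + 8*l²)
o(w, V) = √(V² + w²)
k(c) = 483 + 8*c² (k(c) = (6 + 8*c²) + 477 = 483 + 8*c²)
1/(6587360 + k(o(F(-4), -48))) = 1/(6587360 + (483 + 8*(√((-48)² + 4²))²)) = 1/(6587360 + (483 + 8*(√(2304 + 16))²)) = 1/(6587360 + (483 + 8*(√2320)²)) = 1/(6587360 + (483 + 8*(4*√145)²)) = 1/(6587360 + (483 + 8*2320)) = 1/(6587360 + (483 + 18560)) = 1/(6587360 + 19043) = 1/6606403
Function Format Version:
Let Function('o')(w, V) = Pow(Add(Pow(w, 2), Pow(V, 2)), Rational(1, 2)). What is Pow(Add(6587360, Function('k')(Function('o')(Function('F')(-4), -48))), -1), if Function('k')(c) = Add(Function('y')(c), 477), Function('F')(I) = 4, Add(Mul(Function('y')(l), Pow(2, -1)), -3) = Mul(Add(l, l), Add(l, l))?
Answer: Rational(1, 6606403) ≈ 1.5137e-7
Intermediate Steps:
Function('y')(l) = Add(6, Mul(8, Pow(l, 2))) (Function('y')(l) = Add(6, Mul(2, Mul(Add(l, l), Add(l, l)))) = Add(6, Mul(2, Mul(Mul(2, l), Mul(2, l)))) = Add(6, Mul(2, Mul(4, Pow(l, 2)))) = Add(6, Mul(8, Pow(l, 2))))
Function('o')(w, V) = Pow(Add(Pow(V, 2), Pow(w, 2)), Rational(1, 2))
Function('k')(c) = Add(483, Mul(8, Pow(c, 2))) (Function('k')(c) = Add(Add(6, Mul(8, Pow(c, 2))), 477) = Add(483, Mul(8, Pow(c, 2))))
Pow(Add(6587360, Function('k')(Function('o')(Function('F')(-4), -48))), -1) = Pow(Add(6587360, Add(483, Mul(8, Pow(Pow(Add(Pow(-48, 2), Pow(4, 2)), Rational(1, 2)), 2)))), -1) = Pow(Add(6587360, Add(483, Mul(8, Pow(Pow(Add(2304, 16), Rational(1, 2)), 2)))), -1) = Pow(Add(6587360, Add(483, Mul(8, Pow(Pow(2320, Rational(1, 2)), 2)))), -1) = Pow(Add(6587360, Add(483, Mul(8, Pow(Mul(4, Pow(145, Rational(1, 2))), 2)))), -1) = Pow(Add(6587360, Add(483, Mul(8, 2320))), -1) = Pow(Add(6587360, Add(483, 18560)), -1) = Pow(Add(6587360, 19043), -1) = Pow(6606403, -1) = Rational(1, 6606403)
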